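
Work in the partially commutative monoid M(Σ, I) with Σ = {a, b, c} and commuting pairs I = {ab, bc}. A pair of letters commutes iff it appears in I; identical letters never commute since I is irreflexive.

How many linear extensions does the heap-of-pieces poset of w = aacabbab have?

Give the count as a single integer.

0(a) covers ∅
1(a) covers 0:a
2(c) covers 1:a
3(a) covers 2:c
4(b) covers ∅
5(b) covers 4:b
6(a) covers 3:a
7(b) covers 5:b
floor of heap: 0:a, 4:b
completions by unplaced set U, small U first (add the entries for U minus each lowest piece of U):
  |U|=1: {6}:1  {7}:1
  |U|=2: {3,6}:1  {5,7}:1  {6,7}:2
  |U|=3: {2,3,6}:1  {3,6,7}:3  {4,5,7}:1  {5,6,7}:3
  |U|=4: {1,2,3,6}:1  {2,3,6,7}:4  {3,5,6,7}:6  {4,5,6,7}:4
  |U|=5: {0,1,2,3,6}:1  {1,2,3,6,7}:5  {2,3,5,6,7}:10  {3,4,5,6,7}:10
  |U|=6: {0,1,2,3,6,7}:6  {1,2,3,5,6,7}:15  {2,3,4,5,6,7}:20
  start at 0(a): 35
  start at 4(b): 21
sum over floor = 56

56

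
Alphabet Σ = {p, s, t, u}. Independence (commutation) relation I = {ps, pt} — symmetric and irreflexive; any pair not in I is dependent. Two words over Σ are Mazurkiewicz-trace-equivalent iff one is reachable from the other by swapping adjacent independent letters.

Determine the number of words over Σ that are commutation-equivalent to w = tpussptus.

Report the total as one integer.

8

#0=t has no predecessor
#1=p has no predecessor
#2=u depends on [0:t, 1:p]
#3=s depends on [2:u]
#4=s depends on [3:s]
#5=p depends on [2:u]
#6=t depends on [4:s]
#7=u depends on [5:p, 6:t]
#8=s depends on [7:u]
sources: [0:t, 1:p]
N(rest) = Σ N(rest − s) over sources s of rest; N(one piece) = 1:
  size 1 → [8]=1
  size 2 → [7,8]=1
  size 3 → [5,7,8]=1  [6,7,8]=1
  size 4 → [4,6,7,8]=1  [5,6,7,8]=2
  size 5 → [3,4,6,7,8]=1  [4,5,6,7,8]=3
  size 6 → [3,4,5,6,7,8]=4
  size 7 → [2,3,4,5,6,7,8]=4
  first=0(t) contributes 4
  first=1(p) contributes 4
|[w]| = 8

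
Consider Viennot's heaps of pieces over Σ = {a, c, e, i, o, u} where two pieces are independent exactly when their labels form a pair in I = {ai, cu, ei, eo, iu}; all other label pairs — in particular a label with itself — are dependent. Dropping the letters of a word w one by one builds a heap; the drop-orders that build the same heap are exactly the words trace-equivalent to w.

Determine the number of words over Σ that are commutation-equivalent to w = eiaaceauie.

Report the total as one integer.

#0=e has no predecessor
#1=i has no predecessor
#2=a depends on [0:e]
#3=a depends on [2:a]
#4=c depends on [1:i, 3:a]
#5=e depends on [4:c]
#6=a depends on [5:e]
#7=u depends on [6:a]
#8=i depends on [4:c]
#9=e depends on [7:u]
sources: [0:e, 1:i]
N(rest) = Σ N(rest − s) over sources s of rest; N(one piece) = 1:
  size 1 → [8]=1  [9]=1
  size 2 → [7,9]=1  [8,9]=2
  size 3 → [6,7,9]=1  [7,8,9]=3
  size 4 → [5,6,7,9]=1  [6,7,8,9]=4
  size 5 → [5,6,7,8,9]=5
  size 6 → [4,5,6,7,8,9]=5
  size 7 → [1,4,5,6,7,8,9]=5  [3,4,5,6,7,8,9]=5
  size 8 → [1,3,4,5,6,7,8,9]=10  [2,3,4,5,6,7,8,9]=5
  first=0(e) contributes 15
  first=1(i) contributes 5
|[w]| = 20

20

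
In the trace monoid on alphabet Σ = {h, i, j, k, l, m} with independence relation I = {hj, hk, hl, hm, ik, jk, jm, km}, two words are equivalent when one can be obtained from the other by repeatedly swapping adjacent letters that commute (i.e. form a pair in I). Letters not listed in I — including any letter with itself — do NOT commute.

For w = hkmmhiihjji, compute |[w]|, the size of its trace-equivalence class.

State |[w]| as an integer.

198

#0=h has no predecessor
#1=k has no predecessor
#2=m has no predecessor
#3=m depends on [2:m]
#4=h depends on [0:h]
#5=i depends on [3:m, 4:h]
#6=i depends on [5:i]
#7=h depends on [6:i]
#8=j depends on [6:i]
#9=j depends on [8:j]
#10=i depends on [7:h, 9:j]
sources: [0:h, 1:k, 2:m]
N(rest) = Σ N(rest − s) over sources s of rest; N(one piece) = 1:
  size 1 → [1]=1  [10]=1
  size 2 → [1,10]=2  [7,10]=1  [9,10]=1
  size 3 → [1,7,10]=3  [1,9,10]=3  [7,9,10]=2  [8,9,10]=1
  size 4 → [1,7,9,10]=8  [1,8,9,10]=4  [7,8,9,10]=3
  size 5 → [1,7,8,9,10]=15  [6,7,8,9,10]=3
  size 6 → [1,6,7,8,9,10]=18  [5,6,7,8,9,10]=3
  size 7 → [1,5,6,7,8,9,10]=21  [3,5,6,7,8,9,10]=3  [4,5,6,7,8,9,10]=3
  size 8 → [0,4,5,6,7,8,9,10]=3  [1,3,5,6,7,8,9,10]=24  [1,4,5,6,7,8,9,10]=24  [2,3,5,6,7,8,9,10]=3  [3,4,5,6,7,8,9,10]=6
  size 9 → [0,1,4,5,6,7,8,9,10]=27  [0,3,4,5,6,7,8,9,10]=9  [1,2,3,5,6,7,8,9,10]=27  [1,3,4,5,6,7,8,9,10]=54  [2,3,4,5,6,7,8,9,10]=9
  first=0(h) contributes 90
  first=1(k) contributes 18
  first=2(m) contributes 90
|[w]| = 198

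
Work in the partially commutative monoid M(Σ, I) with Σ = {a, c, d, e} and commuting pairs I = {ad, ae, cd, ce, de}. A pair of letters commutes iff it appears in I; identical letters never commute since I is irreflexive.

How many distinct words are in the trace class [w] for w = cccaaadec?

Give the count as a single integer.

72

drop 0:c onto floor
drop 1:c onto {0:c}
drop 2:c onto {1:c}
drop 3:a onto {2:c}
drop 4:a onto {3:a}
drop 5:a onto {4:a}
drop 6:d onto floor
drop 7:e onto floor
drop 8:c onto {5:a}
ground layer = {0:c, 6:d, 7:e}
drop-orders for the pieces not yet dropped (sum over which currently-grounded one goes next):
  1 to go: {6} 1  {7} 1  {8} 1
  2 to go: {5,8} 1  {6,7} 2  {6,8} 2  {7,8} 2
  3 to go: {4,5,8} 1  {5,6,8} 3  {5,7,8} 3  {6,7,8} 6
  4 to go: {3,4,5,8} 1  {4,5,6,8} 4  {4,5,7,8} 4  {5,6,7,8} 12
  5 to go: {2,3,4,5,8} 1  {3,4,5,6,8} 5  {3,4,5,7,8} 5  {4,5,6,7,8} 20
  6 to go: {1,2,3,4,5,8} 1  {2,3,4,5,6,8} 6  {2,3,4,5,7,8} 6  {3,4,5,6,7,8} 30
  7 to go: {0,1,2,3,4,5,8} 1  {1,2,3,4,5,6,8} 7  {1,2,3,4,5,7,8} 7  {2,3,4,5,6,7,8} 42
  if 0:c drops first: 56 orders
  if 6:d drops first: 8 orders
  if 7:e drops first: 8 orders
heap linearizations: 72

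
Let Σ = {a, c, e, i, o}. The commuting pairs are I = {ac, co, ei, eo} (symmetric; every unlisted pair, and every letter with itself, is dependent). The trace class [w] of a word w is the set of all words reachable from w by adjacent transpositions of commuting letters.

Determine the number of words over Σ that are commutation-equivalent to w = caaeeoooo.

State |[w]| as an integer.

65

0(c) covers ∅
1(a) covers ∅
2(a) covers 1:a
3(e) covers 0:c, 2:a
4(e) covers 3:e
5(o) covers 2:a
6(o) covers 5:o
7(o) covers 6:o
8(o) covers 7:o
floor of heap: 0:c, 1:a
completions by unplaced set U, small U first (add the entries for U minus each lowest piece of U):
  |U|=1: {4}:1  {8}:1
  |U|=2: {3,4}:1  {4,8}:2  {7,8}:1
  |U|=3: {0,3,4}:1  {3,4,8}:3  {4,7,8}:3  {6,7,8}:1
  |U|=4: {0,3,4,8}:4  {3,4,7,8}:6  {4,6,7,8}:4  {5,6,7,8}:1
  |U|=5: {0,3,4,7,8}:10  {3,4,6,7,8}:10  {4,5,6,7,8}:5
  |U|=6: {0,3,4,6,7,8}:20  {3,4,5,6,7,8}:15
  |U|=7: {0,3,4,5,6,7,8}:35  {2,3,4,5,6,7,8}:15
  start at 0(c): 15
  start at 1(a): 50
sum over floor = 65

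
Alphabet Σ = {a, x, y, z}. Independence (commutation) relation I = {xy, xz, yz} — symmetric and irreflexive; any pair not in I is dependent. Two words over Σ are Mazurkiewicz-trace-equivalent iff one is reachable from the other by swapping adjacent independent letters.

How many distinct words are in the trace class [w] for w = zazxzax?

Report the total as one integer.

#0=z has no predecessor
#1=a depends on [0:z]
#2=z depends on [1:a]
#3=x depends on [1:a]
#4=z depends on [2:z]
#5=a depends on [3:x, 4:z]
#6=x depends on [5:a]
sources: [0:z]
N(rest) = Σ N(rest − s) over sources s of rest; N(one piece) = 1:
  size 1 → [6]=1
  size 2 → [5,6]=1
  size 3 → [3,5,6]=1  [4,5,6]=1
  size 4 → [2,4,5,6]=1  [3,4,5,6]=2
  size 5 → [2,3,4,5,6]=3
  first=0(z) contributes 3

3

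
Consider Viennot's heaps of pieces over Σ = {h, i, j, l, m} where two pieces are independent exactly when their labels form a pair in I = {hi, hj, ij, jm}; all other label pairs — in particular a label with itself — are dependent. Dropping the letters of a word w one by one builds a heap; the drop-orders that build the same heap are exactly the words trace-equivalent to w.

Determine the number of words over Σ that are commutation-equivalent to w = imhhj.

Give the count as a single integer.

piece 0:i — minimal
piece 1:m rests on {0:i}
piece 2:h rests on {1:m}
piece 3:h rests on {2:h}
piece 4:j — minimal
minimal pieces: {0:i, 4:j}
ways to finish when only these pieces remain (= sum over removing one remaining piece with nothing left below it):
  1 left: {3}→1  {4}→1
  2 left: {2,3}→1  {3,4}→2
  3 left: {1,2,3}→1  {2,3,4}→3
  placing 0:i first → 4 extensions
  placing 4:j first → 1 extensions
total linear extensions = 5

5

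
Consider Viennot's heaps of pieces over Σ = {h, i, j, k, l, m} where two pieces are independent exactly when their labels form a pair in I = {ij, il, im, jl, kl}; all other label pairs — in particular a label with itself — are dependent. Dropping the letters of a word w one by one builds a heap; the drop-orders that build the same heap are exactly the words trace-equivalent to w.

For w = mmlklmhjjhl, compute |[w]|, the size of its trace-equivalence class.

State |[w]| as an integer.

#0=m has no predecessor
#1=m depends on [0:m]
#2=l depends on [1:m]
#3=k depends on [1:m]
#4=l depends on [2:l]
#5=m depends on [3:k, 4:l]
#6=h depends on [5:m]
#7=j depends on [6:h]
#8=j depends on [7:j]
#9=h depends on [8:j]
#10=l depends on [9:h]
sources: [0:m]
N(rest) = Σ N(rest − s) over sources s of rest; N(one piece) = 1:
  size 1 → [10]=1
  size 2 → [9,10]=1
  size 3 → [8,9,10]=1
  size 4 → [7,8,9,10]=1
  size 5 → [6,7,8,9,10]=1
  size 6 → [5,6,7,8,9,10]=1
  size 7 → [3,5,6,7,8,9,10]=1  [4,5,6,7,8,9,10]=1
  size 8 → [2,4,5,6,7,8,9,10]=1  [3,4,5,6,7,8,9,10]=2
  size 9 → [2,3,4,5,6,7,8,9,10]=3
  first=0(m) contributes 3

3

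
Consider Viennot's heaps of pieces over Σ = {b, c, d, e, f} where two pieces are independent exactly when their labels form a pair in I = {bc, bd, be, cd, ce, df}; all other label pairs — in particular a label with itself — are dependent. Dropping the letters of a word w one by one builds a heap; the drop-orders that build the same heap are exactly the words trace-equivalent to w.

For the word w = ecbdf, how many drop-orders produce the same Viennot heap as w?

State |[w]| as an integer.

#0=e has no predecessor
#1=c has no predecessor
#2=b has no predecessor
#3=d depends on [0:e]
#4=f depends on [0:e, 1:c, 2:b]
sources: [0:e, 1:c, 2:b]
N(rest) = Σ N(rest − s) over sources s of rest; N(one piece) = 1:
  size 1 → [3]=1  [4]=1
  size 2 → [1,4]=1  [2,4]=1  [3,4]=2
  size 3 → [0,3,4]=2  [1,2,4]=2  [1,3,4]=3  [2,3,4]=3
  first=0(e) contributes 8
  first=1(c) contributes 5
  first=2(b) contributes 5
|[w]| = 18

18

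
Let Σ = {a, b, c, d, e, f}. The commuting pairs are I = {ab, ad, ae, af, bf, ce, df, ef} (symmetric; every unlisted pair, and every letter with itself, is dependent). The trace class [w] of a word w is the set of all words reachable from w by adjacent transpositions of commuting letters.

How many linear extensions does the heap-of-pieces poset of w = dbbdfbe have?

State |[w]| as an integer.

drop 0:d onto floor
drop 1:b onto {0:d}
drop 2:b onto {1:b}
drop 3:d onto {2:b}
drop 4:f onto floor
drop 5:b onto {3:d}
drop 6:e onto {5:b}
ground layer = {0:d, 4:f}
drop-orders for the pieces not yet dropped (sum over which currently-grounded one goes next):
  1 to go: {4} 1  {6} 1
  2 to go: {4,6} 2  {5,6} 1
  3 to go: {3,5,6} 1  {4,5,6} 3
  4 to go: {2,3,5,6} 1  {3,4,5,6} 4
  5 to go: {1,2,3,5,6} 1  {2,3,4,5,6} 5
  if 0:d drops first: 6 orders
  if 4:f drops first: 1 orders
heap linearizations: 7

7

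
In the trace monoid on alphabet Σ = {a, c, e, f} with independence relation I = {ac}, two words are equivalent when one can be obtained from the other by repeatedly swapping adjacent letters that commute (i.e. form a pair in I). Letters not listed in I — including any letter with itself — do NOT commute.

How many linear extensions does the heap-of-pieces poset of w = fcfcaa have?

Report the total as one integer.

0(f) covers ∅
1(c) covers 0:f
2(f) covers 1:c
3(c) covers 2:f
4(a) covers 2:f
5(a) covers 4:a
floor of heap: 0:f
completions by unplaced set U, small U first (add the entries for U minus each lowest piece of U):
  |U|=1: {3}:1  {5}:1
  |U|=2: {3,5}:2  {4,5}:1
  |U|=3: {3,4,5}:3
  |U|=4: {2,3,4,5}:3
  start at 0(f): 3

3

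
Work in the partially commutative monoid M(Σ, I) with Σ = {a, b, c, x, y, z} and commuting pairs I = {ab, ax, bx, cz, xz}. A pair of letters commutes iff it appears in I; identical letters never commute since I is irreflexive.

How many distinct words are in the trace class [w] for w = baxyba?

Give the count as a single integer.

12

piece 0:b — minimal
piece 1:a — minimal
piece 2:x — minimal
piece 3:y rests on {0:b, 1:a, 2:x}
piece 4:b rests on {3:y}
piece 5:a rests on {3:y}
minimal pieces: {0:b, 1:a, 2:x}
ways to finish when only these pieces remain (= sum over removing one remaining piece with nothing left below it):
  1 left: {4}→1  {5}→1
  2 left: {4,5}→2
  3 left: {3,4,5}→2
  4 left: {0,3,4,5}→2  {1,3,4,5}→2  {2,3,4,5}→2
  placing 0:b first → 4 extensions
  placing 1:a first → 4 extensions
  placing 2:x first → 4 extensions
total linear extensions = 12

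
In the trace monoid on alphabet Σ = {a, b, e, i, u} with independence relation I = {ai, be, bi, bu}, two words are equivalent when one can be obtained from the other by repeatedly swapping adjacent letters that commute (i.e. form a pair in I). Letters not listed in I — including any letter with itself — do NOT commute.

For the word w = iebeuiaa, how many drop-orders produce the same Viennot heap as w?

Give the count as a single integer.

piece 0:i — minimal
piece 1:e rests on {0:i}
piece 2:b — minimal
piece 3:e rests on {1:e}
piece 4:u rests on {3:e}
piece 5:i rests on {4:u}
piece 6:a rests on {2:b, 4:u}
piece 7:a rests on {6:a}
minimal pieces: {0:i, 2:b}
ways to finish when only these pieces remain (= sum over removing one remaining piece with nothing left below it):
  1 left: {5}→1  {7}→1
  2 left: {5,7}→2  {6,7}→1
  3 left: {2,6,7}→1  {5,6,7}→3
  4 left: {2,5,6,7}→4  {4,5,6,7}→3
  5 left: {2,4,5,6,7}→7  {3,4,5,6,7}→3
  6 left: {1,3,4,5,6,7}→3  {2,3,4,5,6,7}→10
  placing 0:i first → 13 extensions
  placing 2:b first → 3 extensions
total linear extensions = 16

16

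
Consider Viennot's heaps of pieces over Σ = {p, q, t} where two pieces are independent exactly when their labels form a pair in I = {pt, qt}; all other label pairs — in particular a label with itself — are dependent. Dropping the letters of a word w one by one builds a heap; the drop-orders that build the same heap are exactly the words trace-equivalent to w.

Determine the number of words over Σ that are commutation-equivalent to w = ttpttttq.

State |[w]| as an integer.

piece 0:t — minimal
piece 1:t rests on {0:t}
piece 2:p — minimal
piece 3:t rests on {1:t}
piece 4:t rests on {3:t}
piece 5:t rests on {4:t}
piece 6:t rests on {5:t}
piece 7:q rests on {2:p}
minimal pieces: {0:t, 2:p}
ways to finish when only these pieces remain (= sum over removing one remaining piece with nothing left below it):
  1 left: {6}→1  {7}→1
  2 left: {2,7}→1  {5,6}→1  {6,7}→2
  3 left: {2,6,7}→3  {4,5,6}→1  {5,6,7}→3
  4 left: {2,5,6,7}→6  {3,4,5,6}→1  {4,5,6,7}→4
  5 left: {1,3,4,5,6}→1  {2,4,5,6,7}→10  {3,4,5,6,7}→5
  6 left: {0,1,3,4,5,6}→1  {1,3,4,5,6,7}→6  {2,3,4,5,6,7}→15
  placing 0:t first → 21 extensions
  placing 2:p first → 7 extensions
total linear extensions = 28

28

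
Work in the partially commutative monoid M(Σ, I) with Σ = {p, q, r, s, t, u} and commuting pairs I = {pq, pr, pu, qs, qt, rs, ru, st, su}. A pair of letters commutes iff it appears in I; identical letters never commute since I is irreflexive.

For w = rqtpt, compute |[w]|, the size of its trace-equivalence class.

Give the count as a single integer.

4

0(r) covers ∅
1(q) covers 0:r
2(t) covers 0:r
3(p) covers 2:t
4(t) covers 3:p
floor of heap: 0:r
completions by unplaced set U, small U first (add the entries for U minus each lowest piece of U):
  |U|=1: {1}:1  {4}:1
  |U|=2: {1,4}:2  {3,4}:1
  |U|=3: {1,3,4}:3  {2,3,4}:1
  start at 0(r): 4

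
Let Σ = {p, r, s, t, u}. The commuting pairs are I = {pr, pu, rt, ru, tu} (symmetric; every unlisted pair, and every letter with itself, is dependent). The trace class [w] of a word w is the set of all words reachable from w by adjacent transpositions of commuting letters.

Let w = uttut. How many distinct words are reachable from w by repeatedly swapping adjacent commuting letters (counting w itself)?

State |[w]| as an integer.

10

drop 0:u onto floor
drop 1:t onto floor
drop 2:t onto {1:t}
drop 3:u onto {0:u}
drop 4:t onto {2:t}
ground layer = {0:u, 1:t}
drop-orders for the pieces not yet dropped (sum over which currently-grounded one goes next):
  1 to go: {3} 1  {4} 1
  2 to go: {0,3} 1  {2,4} 1  {3,4} 2
  3 to go: {0,3,4} 3  {1,2,4} 1  {2,3,4} 3
  if 0:u drops first: 4 orders
  if 1:t drops first: 6 orders
heap linearizations: 10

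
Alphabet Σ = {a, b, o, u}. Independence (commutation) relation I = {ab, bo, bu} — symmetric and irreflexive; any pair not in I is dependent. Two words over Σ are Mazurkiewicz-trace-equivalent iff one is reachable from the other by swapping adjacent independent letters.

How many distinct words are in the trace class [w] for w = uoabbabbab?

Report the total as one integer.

drop 0:u onto floor
drop 1:o onto {0:u}
drop 2:a onto {1:o}
drop 3:b onto floor
drop 4:b onto {3:b}
drop 5:a onto {2:a}
drop 6:b onto {4:b}
drop 7:b onto {6:b}
drop 8:a onto {5:a}
drop 9:b onto {7:b}
ground layer = {0:u, 3:b}
drop-orders for the pieces not yet dropped (sum over which currently-grounded one goes next):
  1 to go: {8} 1  {9} 1
  2 to go: {5,8} 1  {7,9} 1  {8,9} 2
  3 to go: {2,5,8} 1  {5,8,9} 3  {6,7,9} 1  {7,8,9} 3
  4 to go: {1,2,5,8} 1  {2,5,8,9} 4  {4,6,7,9} 1  {5,7,8,9} 6  {6,7,8,9} 4
  5 to go: {0,1,2,5,8} 1  {1,2,5,8,9} 5  {2,5,7,8,9} 10  {3,4,6,7,9} 1  {4,6,7,8,9} 5  {5,6,7,8,9} 10
  6 to go: {0,1,2,5,8,9} 6  {1,2,5,7,8,9} 15  {2,5,6,7,8,9} 20  {3,4,6,7,8,9} 6  {4,5,6,7,8,9} 15
  7 to go: {0,1,2,5,7,8,9} 21  {1,2,5,6,7,8,9} 35  {2,4,5,6,7,8,9} 35  {3,4,5,6,7,8,9} 21
  8 to go: {0,1,2,5,6,7,8,9} 56  {1,2,4,5,6,7,8,9} 70  {2,3,4,5,6,7,8,9} 56
  if 0:u drops first: 126 orders
  if 3:b drops first: 126 orders
heap linearizations: 252

252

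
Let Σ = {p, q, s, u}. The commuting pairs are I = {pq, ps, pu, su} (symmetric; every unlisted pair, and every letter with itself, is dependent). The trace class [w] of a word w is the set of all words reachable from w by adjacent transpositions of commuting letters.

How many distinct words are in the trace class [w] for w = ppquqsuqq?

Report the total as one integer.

72

#0=p has no predecessor
#1=p depends on [0:p]
#2=q has no predecessor
#3=u depends on [2:q]
#4=q depends on [3:u]
#5=s depends on [4:q]
#6=u depends on [4:q]
#7=q depends on [5:s, 6:u]
#8=q depends on [7:q]
sources: [0:p, 2:q]
N(rest) = Σ N(rest − s) over sources s of rest; N(one piece) = 1:
  size 1 → [1]=1  [8]=1
  size 2 → [0,1]=1  [1,8]=2  [7,8]=1
  size 3 → [0,1,8]=3  [1,7,8]=3  [5,7,8]=1  [6,7,8]=1
  size 4 → [0,1,7,8]=6  [1,5,7,8]=4  [1,6,7,8]=4  [5,6,7,8]=2
  size 5 → [0,1,5,7,8]=10  [0,1,6,7,8]=10  [1,5,6,7,8]=10  [4,5,6,7,8]=2
  size 6 → [0,1,5,6,7,8]=30  [1,4,5,6,7,8]=12  [3,4,5,6,7,8]=2
  size 7 → [0,1,4,5,6,7,8]=42  [1,3,4,5,6,7,8]=14  [2,3,4,5,6,7,8]=2
  first=0(p) contributes 16
  first=2(q) contributes 56
|[w]| = 72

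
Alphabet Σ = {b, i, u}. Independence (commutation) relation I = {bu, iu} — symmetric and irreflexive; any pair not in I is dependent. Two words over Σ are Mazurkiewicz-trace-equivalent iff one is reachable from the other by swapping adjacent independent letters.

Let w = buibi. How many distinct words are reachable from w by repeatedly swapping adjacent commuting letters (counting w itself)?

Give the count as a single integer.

#0=b has no predecessor
#1=u has no predecessor
#2=i depends on [0:b]
#3=b depends on [2:i]
#4=i depends on [3:b]
sources: [0:b, 1:u]
N(rest) = Σ N(rest − s) over sources s of rest; N(one piece) = 1:
  size 1 → [1]=1  [4]=1
  size 2 → [1,4]=2  [3,4]=1
  size 3 → [1,3,4]=3  [2,3,4]=1
  first=0(b) contributes 4
  first=1(u) contributes 1
|[w]| = 5

5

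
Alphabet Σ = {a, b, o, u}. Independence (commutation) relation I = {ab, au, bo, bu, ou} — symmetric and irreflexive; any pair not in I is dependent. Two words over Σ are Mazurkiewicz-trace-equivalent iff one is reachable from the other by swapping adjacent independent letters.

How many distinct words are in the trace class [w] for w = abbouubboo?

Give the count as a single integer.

3150

drop 0:a onto floor
drop 1:b onto floor
drop 2:b onto {1:b}
drop 3:o onto {0:a}
drop 4:u onto floor
drop 5:u onto {4:u}
drop 6:b onto {2:b}
drop 7:b onto {6:b}
drop 8:o onto {3:o}
drop 9:o onto {8:o}
ground layer = {0:a, 1:b, 4:u}
drop-orders for the pieces not yet dropped (sum over which currently-grounded one goes next):
  1 to go: {5} 1  {7} 1  {9} 1
  2 to go: {4,5} 1  {5,7} 2  {5,9} 2  {6,7} 1  {7,9} 2  {8,9} 1
  3 to go: {2,6,7} 1  {3,8,9} 1  {4,5,7} 3  {4,5,9} 3  {5,6,7} 3  {5,7,9} 6  {5,8,9} 3  {6,7,9} 3  {7,8,9} 3
  4 to go: {0,3,8,9} 1  {1,2,6,7} 1  {2,5,6,7} 4  {2,6,7,9} 4  {3,5,8,9} 4  {3,7,8,9} 4  {4,5,6,7} 6  {4,5,7,9} 12  {4,5,8,9} 6  {5,6,7,9} 12  {5,7,8,9} 12  {6,7,8,9} 6
  5 to go: {0,3,5,8,9} 5  {0,3,7,8,9} 5  {1,2,5,6,7} 5  {1,2,6,7,9} 5  {2,4,5,6,7} 10  {2,5,6,7,9} 20  {2,6,7,8,9} 10  {3,4,5,8,9} 10  {3,5,7,8,9} 20  {3,6,7,8,9} 10  {4,5,6,7,9} 30  {4,5,7,8,9} 30  {5,6,7,8,9} 30
  6 to go: {0,3,4,5,8,9} 15  {0,3,5,7,8,9} 30  {0,3,6,7,8,9} 15  {1,2,4,5,6,7} 15  {1,2,5,6,7,9} 30  {1,2,6,7,8,9} 15  {2,3,6,7,8,9} 20  {2,4,5,6,7,9} 60  {2,5,6,7,8,9} 60  {3,4,5,7,8,9} 60  {3,5,6,7,8,9} 60  {4,5,6,7,8,9} 90
  7 to go: {0,2,3,6,7,8,9} 35  {0,3,4,5,7,8,9} 105  {0,3,5,6,7,8,9} 105  {1,2,3,6,7,8,9} 35  {1,2,4,5,6,7,9} 105  {1,2,5,6,7,8,9} 105  {2,3,5,6,7,8,9} 140  {2,4,5,6,7,8,9} 210  {3,4,5,6,7,8,9} 210
  8 to go: {0,1,2,3,6,7,8,9} 70  {0,2,3,5,6,7,8,9} 280  {0,3,4,5,6,7,8,9} 420  {1,2,3,5,6,7,8,9} 280  {1,2,4,5,6,7,8,9} 420  {2,3,4,5,6,7,8,9} 560
  if 0:a drops first: 1260 orders
  if 1:b drops first: 1260 orders
  if 4:u drops first: 630 orders
heap linearizations: 3150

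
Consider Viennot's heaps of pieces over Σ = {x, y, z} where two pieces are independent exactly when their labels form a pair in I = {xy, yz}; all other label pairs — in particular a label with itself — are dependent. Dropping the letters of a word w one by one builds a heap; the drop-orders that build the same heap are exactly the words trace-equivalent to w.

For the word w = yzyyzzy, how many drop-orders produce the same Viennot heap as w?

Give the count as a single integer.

0(y) covers ∅
1(z) covers ∅
2(y) covers 0:y
3(y) covers 2:y
4(z) covers 1:z
5(z) covers 4:z
6(y) covers 3:y
floor of heap: 0:y, 1:z
completions by unplaced set U, small U first (add the entries for U minus each lowest piece of U):
  |U|=1: {5}:1  {6}:1
  |U|=2: {3,6}:1  {4,5}:1  {5,6}:2
  |U|=3: {1,4,5}:1  {2,3,6}:1  {3,5,6}:3  {4,5,6}:3
  |U|=4: {0,2,3,6}:1  {1,4,5,6}:4  {2,3,5,6}:4  {3,4,5,6}:6
  |U|=5: {0,2,3,5,6}:5  {1,3,4,5,6}:10  {2,3,4,5,6}:10
  start at 0(y): 20
  start at 1(z): 15
sum over floor = 35

35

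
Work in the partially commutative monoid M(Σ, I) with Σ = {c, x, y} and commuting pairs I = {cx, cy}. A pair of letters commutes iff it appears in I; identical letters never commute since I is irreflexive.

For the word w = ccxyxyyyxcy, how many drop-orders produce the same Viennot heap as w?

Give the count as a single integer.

165

0(c) covers ∅
1(c) covers 0:c
2(x) covers ∅
3(y) covers 2:x
4(x) covers 3:y
5(y) covers 4:x
6(y) covers 5:y
7(y) covers 6:y
8(x) covers 7:y
9(c) covers 1:c
10(y) covers 8:x
floor of heap: 0:c, 2:x
completions by unplaced set U, small U first (add the entries for U minus each lowest piece of U):
  |U|=1: {9}:1  {10}:1
  |U|=2: {1,9}:1  {8,10}:1  {9,10}:2
  |U|=3: {0,1,9}:1  {1,9,10}:3  {7,8,10}:1  {8,9,10}:3
  |U|=4: {0,1,9,10}:4  {1,8,9,10}:6  {6,7,8,10}:1  {7,8,9,10}:4
  |U|=5: {0,1,8,9,10}:10  {1,7,8,9,10}:10  {5,6,7,8,10}:1  {6,7,8,9,10}:5
  |U|=6: {0,1,7,8,9,10}:20  {1,6,7,8,9,10}:15  {4,5,6,7,8,10}:1  {5,6,7,8,9,10}:6
  |U|=7: {0,1,6,7,8,9,10}:35  {1,5,6,7,8,9,10}:21  {3,4,5,6,7,8,10}:1  {4,5,6,7,8,9,10}:7
  |U|=8: {0,1,5,6,7,8,9,10}:56  {1,4,5,6,7,8,9,10}:28  {2,3,4,5,6,7,8,10}:1  {3,4,5,6,7,8,9,10}:8
  |U|=9: {0,1,4,5,6,7,8,9,10}:84  {1,3,4,5,6,7,8,9,10}:36  {2,3,4,5,6,7,8,9,10}:9
  start at 0(c): 45
  start at 2(x): 120
sum over floor = 165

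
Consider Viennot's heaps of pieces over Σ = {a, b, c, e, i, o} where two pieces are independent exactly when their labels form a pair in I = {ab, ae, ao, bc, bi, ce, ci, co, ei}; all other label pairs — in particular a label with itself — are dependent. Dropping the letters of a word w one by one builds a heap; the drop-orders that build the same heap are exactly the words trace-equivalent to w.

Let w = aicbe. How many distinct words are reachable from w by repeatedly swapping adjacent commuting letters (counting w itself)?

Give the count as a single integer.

piece 0:a — minimal
piece 1:i rests on {0:a}
piece 2:c rests on {0:a}
piece 3:b — minimal
piece 4:e rests on {3:b}
minimal pieces: {0:a, 3:b}
ways to finish when only these pieces remain (= sum over removing one remaining piece with nothing left below it):
  1 left: {1}→1  {2}→1  {4}→1
  2 left: {1,2}→2  {1,4}→2  {2,4}→2  {3,4}→1
  3 left: {0,1,2}→2  {1,2,4}→6  {1,3,4}→3  {2,3,4}→3
  placing 0:a first → 12 extensions
  placing 3:b first → 8 extensions
total linear extensions = 20

20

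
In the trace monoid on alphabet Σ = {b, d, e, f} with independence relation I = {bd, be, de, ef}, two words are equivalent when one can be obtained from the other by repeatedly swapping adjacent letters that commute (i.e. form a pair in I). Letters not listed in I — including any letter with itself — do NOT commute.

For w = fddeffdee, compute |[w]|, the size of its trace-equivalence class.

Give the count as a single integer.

84

0(f) covers ∅
1(d) covers 0:f
2(d) covers 1:d
3(e) covers ∅
4(f) covers 2:d
5(f) covers 4:f
6(d) covers 5:f
7(e) covers 3:e
8(e) covers 7:e
floor of heap: 0:f, 3:e
completions by unplaced set U, small U first (add the entries for U minus each lowest piece of U):
  |U|=1: {6}:1  {8}:1
  |U|=2: {5,6}:1  {6,8}:2  {7,8}:1
  |U|=3: {3,7,8}:1  {4,5,6}:1  {5,6,8}:3  {6,7,8}:3
  |U|=4: {2,4,5,6}:1  {3,6,7,8}:4  {4,5,6,8}:4  {5,6,7,8}:6
  |U|=5: {1,2,4,5,6}:1  {2,4,5,6,8}:5  {3,5,6,7,8}:10  {4,5,6,7,8}:10
  |U|=6: {0,1,2,4,5,6}:1  {1,2,4,5,6,8}:6  {2,4,5,6,7,8}:15  {3,4,5,6,7,8}:20
  |U|=7: {0,1,2,4,5,6,8}:7  {1,2,4,5,6,7,8}:21  {2,3,4,5,6,7,8}:35
  start at 0(f): 56
  start at 3(e): 28
sum over floor = 84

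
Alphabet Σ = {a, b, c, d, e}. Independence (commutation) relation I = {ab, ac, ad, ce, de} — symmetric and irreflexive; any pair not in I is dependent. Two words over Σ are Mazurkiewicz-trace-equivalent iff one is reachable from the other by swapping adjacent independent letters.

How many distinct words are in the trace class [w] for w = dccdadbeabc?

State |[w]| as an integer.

21

drop 0:d onto floor
drop 1:c onto {0:d}
drop 2:c onto {1:c}
drop 3:d onto {2:c}
drop 4:a onto floor
drop 5:d onto {3:d}
drop 6:b onto {5:d}
drop 7:e onto {4:a, 6:b}
drop 8:a onto {7:e}
drop 9:b onto {7:e}
drop 10:c onto {9:b}
ground layer = {0:d, 4:a}
drop-orders for the pieces not yet dropped (sum over which currently-grounded one goes next):
  1 to go: {8} 1  {10} 1
  2 to go: {8,10} 2  {9,10} 1
  3 to go: {8,9,10} 3
  4 to go: {7,8,9,10} 3
  5 to go: {4,7,8,9,10} 3  {6,7,8,9,10} 3
  6 to go: {4,6,7,8,9,10} 6  {5,6,7,8,9,10} 3
  7 to go: {3,5,6,7,8,9,10} 3  {4,5,6,7,8,9,10} 9
  8 to go: {2,3,5,6,7,8,9,10} 3  {3,4,5,6,7,8,9,10} 12
  9 to go: {1,2,3,5,6,7,8,9,10} 3  {2,3,4,5,6,7,8,9,10} 15
  if 0:d drops first: 18 orders
  if 4:a drops first: 3 orders
heap linearizations: 21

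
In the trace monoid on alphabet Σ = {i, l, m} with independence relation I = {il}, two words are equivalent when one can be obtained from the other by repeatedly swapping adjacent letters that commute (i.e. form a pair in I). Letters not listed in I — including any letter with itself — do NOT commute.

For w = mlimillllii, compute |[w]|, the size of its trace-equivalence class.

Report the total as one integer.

piece 0:m — minimal
piece 1:l rests on {0:m}
piece 2:i rests on {0:m}
piece 3:m rests on {1:l, 2:i}
piece 4:i rests on {3:m}
piece 5:l rests on {3:m}
piece 6:l rests on {5:l}
piece 7:l rests on {6:l}
piece 8:l rests on {7:l}
piece 9:i rests on {4:i}
piece 10:i rests on {9:i}
minimal pieces: {0:m}
ways to finish when only these pieces remain (= sum over removing one remaining piece with nothing left below it):
  1 left: {8}→1  {10}→1
  2 left: {7,8}→1  {8,10}→2  {9,10}→1
  3 left: {4,9,10}→1  {6,7,8}→1  {7,8,10}→3  {8,9,10}→3
  4 left: {4,8,9,10}→4  {5,6,7,8}→1  {6,7,8,10}→4  {7,8,9,10}→6
  5 left: {4,7,8,9,10}→10  {5,6,7,8,10}→5  {6,7,8,9,10}→10
  6 left: {4,6,7,8,9,10}→20  {5,6,7,8,9,10}→15
  7 left: {4,5,6,7,8,9,10}→35
  8 left: {3,4,5,6,7,8,9,10}→35
  9 left: {1,3,4,5,6,7,8,9,10}→35  {2,3,4,5,6,7,8,9,10}→35
  placing 0:m first → 70 extensions

70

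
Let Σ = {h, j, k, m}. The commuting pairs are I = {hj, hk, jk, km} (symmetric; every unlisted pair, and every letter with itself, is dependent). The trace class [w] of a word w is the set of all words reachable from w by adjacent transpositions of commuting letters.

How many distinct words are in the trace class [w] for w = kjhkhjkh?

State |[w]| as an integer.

piece 0:k — minimal
piece 1:j — minimal
piece 2:h — minimal
piece 3:k rests on {0:k}
piece 4:h rests on {2:h}
piece 5:j rests on {1:j}
piece 6:k rests on {3:k}
piece 7:h rests on {4:h}
minimal pieces: {0:k, 1:j, 2:h}
ways to finish when only these pieces remain (= sum over removing one remaining piece with nothing left below it):
  1 left: {5}→1  {6}→1  {7}→1
  2 left: {1,5}→1  {3,6}→1  {4,7}→1  {5,6}→2  {5,7}→2  {6,7}→2
  3 left: {0,3,6}→1  {1,5,6}→3  {1,5,7}→3  {2,4,7}→1  {3,5,6}→3  {3,6,7}→3  {4,5,7}→3  {4,6,7}→3  {5,6,7}→6
  4 left: {0,3,5,6}→4  {0,3,6,7}→4  {1,3,5,6}→6  {1,4,5,7}→6  {1,5,6,7}→12  {2,4,5,7}→4  {2,4,6,7}→4  {3,4,6,7}→6  {3,5,6,7}→12  {4,5,6,7}→12
  5 left: {0,1,3,5,6}→10  {0,3,4,6,7}→10  {0,3,5,6,7}→20  {1,2,4,5,7}→10  {1,3,5,6,7}→30  {1,4,5,6,7}→30  {2,3,4,6,7}→10  {2,4,5,6,7}→20  {3,4,5,6,7}→30
  6 left: {0,1,3,5,6,7}→60  {0,2,3,4,6,7}→20  {0,3,4,5,6,7}→60  {1,2,4,5,6,7}→60  {1,3,4,5,6,7}→90  {2,3,4,5,6,7}→60
  placing 0:k first → 210 extensions
  placing 1:j first → 140 extensions
  placing 2:h first → 210 extensions
total linear extensions = 560

560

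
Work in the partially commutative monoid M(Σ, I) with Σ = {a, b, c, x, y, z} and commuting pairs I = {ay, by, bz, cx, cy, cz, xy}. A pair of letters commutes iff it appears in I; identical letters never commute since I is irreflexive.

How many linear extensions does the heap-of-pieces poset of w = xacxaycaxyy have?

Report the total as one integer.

#0=x has no predecessor
#1=a depends on [0:x]
#2=c depends on [1:a]
#3=x depends on [1:a]
#4=a depends on [2:c, 3:x]
#5=y has no predecessor
#6=c depends on [4:a]
#7=a depends on [6:c]
#8=x depends on [7:a]
#9=y depends on [5:y]
#10=y depends on [9:y]
sources: [0:x, 5:y]
N(rest) = Σ N(rest − s) over sources s of rest; N(one piece) = 1:
  size 1 → [8]=1  [10]=1
  size 2 → [7,8]=1  [8,10]=2  [9,10]=1
  size 3 → [5,9,10]=1  [6,7,8]=1  [7,8,10]=3  [8,9,10]=3
  size 4 → [4,6,7,8]=1  [5,8,9,10]=4  [6,7,8,10]=4  [7,8,9,10]=6
  size 5 → [2,4,6,7,8]=1  [3,4,6,7,8]=1  [4,6,7,8,10]=5  [5,7,8,9,10]=10  [6,7,8,9,10]=10
  size 6 → [2,3,4,6,7,8]=2  [2,4,6,7,8,10]=6  [3,4,6,7,8,10]=6  [4,6,7,8,9,10]=15  [5,6,7,8,9,10]=20
  size 7 → [1,2,3,4,6,7,8]=2  [2,3,4,6,7,8,10]=14  [2,4,6,7,8,9,10]=21  [3,4,6,7,8,9,10]=21  [4,5,6,7,8,9,10]=35
  size 8 → [0,1,2,3,4,6,7,8]=2  [1,2,3,4,6,7,8,10]=16  [2,3,4,6,7,8,9,10]=56  [2,4,5,6,7,8,9,10]=56  [3,4,5,6,7,8,9,10]=56
  size 9 → [0,1,2,3,4,6,7,8,10]=18  [1,2,3,4,6,7,8,9,10]=72  [2,3,4,5,6,7,8,9,10]=168
  first=0(x) contributes 240
  first=5(y) contributes 90
|[w]| = 330

330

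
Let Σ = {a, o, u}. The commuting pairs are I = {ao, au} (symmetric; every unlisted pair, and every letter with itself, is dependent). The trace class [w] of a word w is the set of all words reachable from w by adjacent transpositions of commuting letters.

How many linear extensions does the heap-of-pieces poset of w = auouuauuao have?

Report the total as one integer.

piece 0:a — minimal
piece 1:u — minimal
piece 2:o rests on {1:u}
piece 3:u rests on {2:o}
piece 4:u rests on {3:u}
piece 5:a rests on {0:a}
piece 6:u rests on {4:u}
piece 7:u rests on {6:u}
piece 8:a rests on {5:a}
piece 9:o rests on {7:u}
minimal pieces: {0:a, 1:u}
ways to finish when only these pieces remain (= sum over removing one remaining piece with nothing left below it):
  1 left: {8}→1  {9}→1
  2 left: {5,8}→1  {7,9}→1  {8,9}→2
  3 left: {0,5,8}→1  {5,8,9}→3  {6,7,9}→1  {7,8,9}→3
  4 left: {0,5,8,9}→4  {4,6,7,9}→1  {5,7,8,9}→6  {6,7,8,9}→4
  5 left: {0,5,7,8,9}→10  {3,4,6,7,9}→1  {4,6,7,8,9}→5  {5,6,7,8,9}→10
  6 left: {0,5,6,7,8,9}→20  {2,3,4,6,7,9}→1  {3,4,6,7,8,9}→6  {4,5,6,7,8,9}→15
  7 left: {0,4,5,6,7,8,9}→35  {1,2,3,4,6,7,9}→1  {2,3,4,6,7,8,9}→7  {3,4,5,6,7,8,9}→21
  8 left: {0,3,4,5,6,7,8,9}→56  {1,2,3,4,6,7,8,9}→8  {2,3,4,5,6,7,8,9}→28
  placing 0:a first → 36 extensions
  placing 1:u first → 84 extensions
total linear extensions = 120

120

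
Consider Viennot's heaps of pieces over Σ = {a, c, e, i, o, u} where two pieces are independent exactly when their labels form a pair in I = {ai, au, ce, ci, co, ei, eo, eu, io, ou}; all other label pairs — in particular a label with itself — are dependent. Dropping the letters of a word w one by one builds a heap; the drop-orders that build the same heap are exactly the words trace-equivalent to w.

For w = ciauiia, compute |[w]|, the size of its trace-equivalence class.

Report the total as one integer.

0(c) covers ∅
1(i) covers ∅
2(a) covers 0:c
3(u) covers 0:c, 1:i
4(i) covers 3:u
5(i) covers 4:i
6(a) covers 2:a
floor of heap: 0:c, 1:i
completions by unplaced set U, small U first (add the entries for U minus each lowest piece of U):
  |U|=1: {5}:1  {6}:1
  |U|=2: {2,6}:1  {4,5}:1  {5,6}:2
  |U|=3: {2,5,6}:3  {3,4,5}:1  {4,5,6}:3
  |U|=4: {1,3,4,5}:1  {2,4,5,6}:6  {3,4,5,6}:4
  |U|=5: {1,3,4,5,6}:5  {2,3,4,5,6}:10
  start at 0(c): 15
  start at 1(i): 10
sum over floor = 25

25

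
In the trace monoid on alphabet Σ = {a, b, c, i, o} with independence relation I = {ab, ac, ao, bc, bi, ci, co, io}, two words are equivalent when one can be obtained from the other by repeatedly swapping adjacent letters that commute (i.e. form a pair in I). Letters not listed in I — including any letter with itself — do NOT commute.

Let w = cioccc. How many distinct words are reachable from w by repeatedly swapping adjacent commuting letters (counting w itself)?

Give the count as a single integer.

0(c) covers ∅
1(i) covers ∅
2(o) covers ∅
3(c) covers 0:c
4(c) covers 3:c
5(c) covers 4:c
floor of heap: 0:c, 1:i, 2:o
completions by unplaced set U, small U first (add the entries for U minus each lowest piece of U):
  |U|=1: {1}:1  {2}:1  {5}:1
  |U|=2: {1,2}:2  {1,5}:2  {2,5}:2  {4,5}:1
  |U|=3: {1,2,5}:6  {1,4,5}:3  {2,4,5}:3  {3,4,5}:1
  |U|=4: {0,3,4,5}:1  {1,2,4,5}:12  {1,3,4,5}:4  {2,3,4,5}:4
  start at 0(c): 20
  start at 1(i): 5
  start at 2(o): 5
sum over floor = 30

30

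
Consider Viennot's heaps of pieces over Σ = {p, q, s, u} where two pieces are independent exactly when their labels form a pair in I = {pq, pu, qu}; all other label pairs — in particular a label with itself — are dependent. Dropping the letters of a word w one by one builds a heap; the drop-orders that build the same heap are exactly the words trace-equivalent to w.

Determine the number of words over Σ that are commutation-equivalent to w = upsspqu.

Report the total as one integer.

piece 0:u — minimal
piece 1:p — minimal
piece 2:s rests on {0:u, 1:p}
piece 3:s rests on {2:s}
piece 4:p rests on {3:s}
piece 5:q rests on {3:s}
piece 6:u rests on {3:s}
minimal pieces: {0:u, 1:p}
ways to finish when only these pieces remain (= sum over removing one remaining piece with nothing left below it):
  1 left: {4}→1  {5}→1  {6}→1
  2 left: {4,5}→2  {4,6}→2  {5,6}→2
  3 left: {4,5,6}→6
  4 left: {3,4,5,6}→6
  5 left: {2,3,4,5,6}→6
  placing 0:u first → 6 extensions
  placing 1:p first → 6 extensions
total linear extensions = 12

12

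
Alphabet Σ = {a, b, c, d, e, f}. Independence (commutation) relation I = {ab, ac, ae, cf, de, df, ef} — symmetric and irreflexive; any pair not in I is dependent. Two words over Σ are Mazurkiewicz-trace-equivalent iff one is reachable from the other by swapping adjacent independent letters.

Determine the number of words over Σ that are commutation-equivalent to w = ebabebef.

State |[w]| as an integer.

13

0(e) covers ∅
1(b) covers 0:e
2(a) covers ∅
3(b) covers 1:b
4(e) covers 3:b
5(b) covers 4:e
6(e) covers 5:b
7(f) covers 2:a, 5:b
floor of heap: 0:e, 2:a
completions by unplaced set U, small U first (add the entries for U minus each lowest piece of U):
  |U|=1: {6}:1  {7}:1
  |U|=2: {2,7}:1  {6,7}:2
  |U|=3: {2,6,7}:3  {5,6,7}:2
  |U|=4: {2,5,6,7}:5  {4,5,6,7}:2
  |U|=5: {2,4,5,6,7}:7  {3,4,5,6,7}:2
  |U|=6: {1,3,4,5,6,7}:2  {2,3,4,5,6,7}:9
  start at 0(e): 11
  start at 2(a): 2
sum over floor = 13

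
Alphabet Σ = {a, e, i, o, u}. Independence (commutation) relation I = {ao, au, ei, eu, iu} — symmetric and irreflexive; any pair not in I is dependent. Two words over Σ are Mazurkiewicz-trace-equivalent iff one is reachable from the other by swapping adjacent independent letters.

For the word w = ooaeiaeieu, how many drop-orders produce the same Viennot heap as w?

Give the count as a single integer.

132

drop 0:o onto floor
drop 1:o onto {0:o}
drop 2:a onto floor
drop 3:e onto {1:o, 2:a}
drop 4:i onto {1:o, 2:a}
drop 5:a onto {3:e, 4:i}
drop 6:e onto {5:a}
drop 7:i onto {5:a}
drop 8:e onto {6:e}
drop 9:u onto {1:o}
ground layer = {0:o, 2:a}
drop-orders for the pieces not yet dropped (sum over which currently-grounded one goes next):
  1 to go: {7} 1  {8} 1  {9} 1
  2 to go: {6,8} 1  {7,8} 2  {7,9} 2  {8,9} 2
  3 to go: {6,7,8} 3  {6,8,9} 3  {7,8,9} 6
  4 to go: {5,6,7,8} 3  {6,7,8,9} 12
  5 to go: {3,5,6,7,8} 3  {4,5,6,7,8} 3  {5,6,7,8,9} 15
  6 to go: {3,4,5,6,7,8} 6  {3,5,6,7,8,9} 18  {4,5,6,7,8,9} 18
  7 to go: {2,3,4,5,6,7,8} 6  {3,4,5,6,7,8,9} 42
  8 to go: {1,3,4,5,6,7,8,9} 42  {2,3,4,5,6,7,8,9} 48
  if 0:o drops first: 90 orders
  if 2:a drops first: 42 orders
heap linearizations: 132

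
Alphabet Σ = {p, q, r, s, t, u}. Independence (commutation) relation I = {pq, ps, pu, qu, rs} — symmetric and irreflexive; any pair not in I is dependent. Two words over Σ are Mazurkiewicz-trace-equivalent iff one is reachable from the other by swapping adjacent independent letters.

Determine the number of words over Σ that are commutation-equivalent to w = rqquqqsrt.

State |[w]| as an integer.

10

drop 0:r onto floor
drop 1:q onto {0:r}
drop 2:q onto {1:q}
drop 3:u onto {0:r}
drop 4:q onto {2:q}
drop 5:q onto {4:q}
drop 6:s onto {3:u, 5:q}
drop 7:r onto {3:u, 5:q}
drop 8:t onto {6:s, 7:r}
ground layer = {0:r}
drop-orders for the pieces not yet dropped (sum over which currently-grounded one goes next):
  1 to go: {8} 1
  2 to go: {6,8} 1  {7,8} 1
  3 to go: {6,7,8} 2
  4 to go: {3,6,7,8} 2  {5,6,7,8} 2
  5 to go: {3,5,6,7,8} 4  {4,5,6,7,8} 2
  6 to go: {2,4,5,6,7,8} 2  {3,4,5,6,7,8} 6
  7 to go: {1,2,4,5,6,7,8} 2  {2,3,4,5,6,7,8} 8
  if 0:r drops first: 10 orders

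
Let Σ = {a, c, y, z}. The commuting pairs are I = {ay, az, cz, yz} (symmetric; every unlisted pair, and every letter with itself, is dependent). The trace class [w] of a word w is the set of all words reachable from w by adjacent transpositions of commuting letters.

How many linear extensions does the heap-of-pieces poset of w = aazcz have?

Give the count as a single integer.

10

#0=a has no predecessor
#1=a depends on [0:a]
#2=z has no predecessor
#3=c depends on [1:a]
#4=z depends on [2:z]
sources: [0:a, 2:z]
N(rest) = Σ N(rest − s) over sources s of rest; N(one piece) = 1:
  size 1 → [3]=1  [4]=1
  size 2 → [1,3]=1  [2,4]=1  [3,4]=2
  size 3 → [0,1,3]=1  [1,3,4]=3  [2,3,4]=3
  first=0(a) contributes 6
  first=2(z) contributes 4
|[w]| = 10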